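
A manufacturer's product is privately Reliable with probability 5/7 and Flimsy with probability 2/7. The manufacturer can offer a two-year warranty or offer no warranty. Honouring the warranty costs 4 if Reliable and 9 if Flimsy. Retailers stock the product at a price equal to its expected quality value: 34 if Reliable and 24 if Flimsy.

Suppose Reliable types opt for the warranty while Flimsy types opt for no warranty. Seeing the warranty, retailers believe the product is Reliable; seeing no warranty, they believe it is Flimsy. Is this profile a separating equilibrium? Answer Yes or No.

Under these beliefs, the warranty earns price 34 and no warranty earns price 24.
Reliable: the warranty nets 34 − 4 = 30; no warranty nets 24. Reliable prefers the warranty.
Flimsy: the warranty nets 34 − 9 = 25; no warranty nets 24. Flimsy would deviate to the warranty.
Flimsy has a profitable deviation, so the profile is not an equilibrium.

No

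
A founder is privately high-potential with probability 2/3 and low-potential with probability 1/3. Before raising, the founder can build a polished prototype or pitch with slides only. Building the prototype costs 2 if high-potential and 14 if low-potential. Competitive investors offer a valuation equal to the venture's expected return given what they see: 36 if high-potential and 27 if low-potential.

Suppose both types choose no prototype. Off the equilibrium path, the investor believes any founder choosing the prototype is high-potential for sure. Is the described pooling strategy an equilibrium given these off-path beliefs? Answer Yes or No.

No

On path, the investor holds the prior and pays 2/3·36 + 1/3·27 = 33. Off path (the prototype), believing high-potential, it pays 36.
high-potential: no prototype nets 33; the prototype nets 36 − 2 = 34. high-potential would deviate.
low-potential: no prototype nets 33; the prototype nets 36 − 14 = 22. low-potential stays.
A type deviates, so pooling fails.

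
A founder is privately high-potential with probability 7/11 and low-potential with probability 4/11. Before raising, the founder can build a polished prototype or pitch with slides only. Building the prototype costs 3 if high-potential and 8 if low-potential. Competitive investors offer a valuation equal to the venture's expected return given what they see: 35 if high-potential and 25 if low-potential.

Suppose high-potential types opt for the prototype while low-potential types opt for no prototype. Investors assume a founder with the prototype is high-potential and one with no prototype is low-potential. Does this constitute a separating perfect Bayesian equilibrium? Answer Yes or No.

No

Under these beliefs, the prototype earns valuation 35 and no prototype earns valuation 25.
high-potential: the prototype nets 35 − 3 = 32; no prototype nets 25. high-potential prefers the prototype.
low-potential: the prototype nets 35 − 8 = 27; no prototype nets 25. low-potential would deviate to the prototype.
low-potential has a profitable deviation, so the profile is not an equilibrium.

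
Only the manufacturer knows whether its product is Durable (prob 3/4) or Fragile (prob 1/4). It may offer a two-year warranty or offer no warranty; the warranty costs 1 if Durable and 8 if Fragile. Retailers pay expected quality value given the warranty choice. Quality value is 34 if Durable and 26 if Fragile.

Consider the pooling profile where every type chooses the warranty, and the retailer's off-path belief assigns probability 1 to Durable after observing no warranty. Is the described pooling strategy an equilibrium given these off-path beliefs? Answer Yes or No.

No

On path, the retailer holds the prior and pays 3/4·34 + 1/4·26 = 32. Off path (no warranty), believing Durable, it pays 34.
Durable: the warranty nets 32 − 1 = 31; no warranty nets 34. Durable would deviate.
Fragile: the warranty nets 32 − 8 = 24; no warranty nets 34. Fragile would deviate.
A type deviates, so pooling fails.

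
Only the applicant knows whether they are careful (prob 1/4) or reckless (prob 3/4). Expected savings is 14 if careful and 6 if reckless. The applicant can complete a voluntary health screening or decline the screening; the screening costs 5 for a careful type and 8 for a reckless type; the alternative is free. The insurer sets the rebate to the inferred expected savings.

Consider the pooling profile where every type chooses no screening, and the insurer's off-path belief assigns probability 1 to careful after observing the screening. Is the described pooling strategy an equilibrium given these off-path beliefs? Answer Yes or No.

No

On path, the insurer holds the prior and pays 1/4·14 + 3/4·6 = 8. Off path (the screening), believing careful, it pays 14.
careful: no screening nets 8; the screening nets 14 − 5 = 9. careful would deviate.
reckless: no screening nets 8; the screening nets 14 − 8 = 6. reckless stays.
A type deviates, so pooling fails.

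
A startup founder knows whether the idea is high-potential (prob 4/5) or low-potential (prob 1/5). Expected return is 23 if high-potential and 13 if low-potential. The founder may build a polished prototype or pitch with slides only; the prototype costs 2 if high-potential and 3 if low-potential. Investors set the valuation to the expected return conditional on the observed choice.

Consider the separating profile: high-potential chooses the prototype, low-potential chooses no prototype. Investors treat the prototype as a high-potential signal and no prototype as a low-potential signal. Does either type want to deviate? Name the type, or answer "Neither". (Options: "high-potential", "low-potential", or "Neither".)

The prototype pays 23; no prototype pays 13.
high-potential: assigned the prototype, nets 23 − 2 = 21; deviating to no prototype nets 13.
low-potential: assigned no prototype, nets 13; deviating to the prototype nets 23 − 3 = 20.
The low-potential type gains 7 by deviating.

low-potential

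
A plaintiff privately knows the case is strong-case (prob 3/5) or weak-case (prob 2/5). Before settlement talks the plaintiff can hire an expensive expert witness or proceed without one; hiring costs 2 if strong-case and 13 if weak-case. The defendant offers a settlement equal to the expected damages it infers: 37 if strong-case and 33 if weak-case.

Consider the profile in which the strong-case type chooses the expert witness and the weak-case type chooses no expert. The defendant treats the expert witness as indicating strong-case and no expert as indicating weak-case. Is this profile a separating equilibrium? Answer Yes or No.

Yes

Under these beliefs, the expert witness earns settlement 37 and no expert earns settlement 33.
strong-case: the expert witness nets 37 − 2 = 35; no expert nets 33. strong-case prefers the expert witness.
weak-case: the expert witness nets 37 − 13 = 24; no expert nets 33. weak-case prefers no expert.
Neither type deviates, so the separating profile is an equilibrium.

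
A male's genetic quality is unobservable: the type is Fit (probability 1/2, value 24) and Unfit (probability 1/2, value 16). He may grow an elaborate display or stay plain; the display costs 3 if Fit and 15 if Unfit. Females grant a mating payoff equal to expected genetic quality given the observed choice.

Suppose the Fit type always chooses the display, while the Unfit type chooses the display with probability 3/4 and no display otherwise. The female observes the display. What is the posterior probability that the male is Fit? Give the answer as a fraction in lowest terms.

P(the display) = (1/2)·1 + (1/2)·(3/4) = 7/8.
By Bayes' rule, P(Fit | the display) = (1/2) / (7/8) = 4/7.

4/7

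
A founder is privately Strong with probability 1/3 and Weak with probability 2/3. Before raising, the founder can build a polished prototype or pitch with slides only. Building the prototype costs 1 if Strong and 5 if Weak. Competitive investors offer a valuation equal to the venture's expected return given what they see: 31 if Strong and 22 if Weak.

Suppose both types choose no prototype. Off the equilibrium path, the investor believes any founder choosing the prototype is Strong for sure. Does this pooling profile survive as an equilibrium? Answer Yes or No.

No

On path, the investor holds the prior and pays 1/3·31 + 2/3·22 = 25. Off path (the prototype), believing Strong, it pays 31.
Strong: no prototype nets 25; the prototype nets 31 − 1 = 30. Strong would deviate.
Weak: no prototype nets 25; the prototype nets 31 − 5 = 26. Weak would deviate.
A type deviates, so pooling fails.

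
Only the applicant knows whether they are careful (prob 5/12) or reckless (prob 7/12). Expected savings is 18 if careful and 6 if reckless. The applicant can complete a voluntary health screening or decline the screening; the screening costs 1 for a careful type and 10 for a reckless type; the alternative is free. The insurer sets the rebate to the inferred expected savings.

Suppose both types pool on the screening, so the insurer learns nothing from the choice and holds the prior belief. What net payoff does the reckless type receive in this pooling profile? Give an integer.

1

Pooled rebate = 5/12·18 + 7/12·6 = 11.
reckless pays cost 10 for the screening, so net payoff = 11 − 10 = 1.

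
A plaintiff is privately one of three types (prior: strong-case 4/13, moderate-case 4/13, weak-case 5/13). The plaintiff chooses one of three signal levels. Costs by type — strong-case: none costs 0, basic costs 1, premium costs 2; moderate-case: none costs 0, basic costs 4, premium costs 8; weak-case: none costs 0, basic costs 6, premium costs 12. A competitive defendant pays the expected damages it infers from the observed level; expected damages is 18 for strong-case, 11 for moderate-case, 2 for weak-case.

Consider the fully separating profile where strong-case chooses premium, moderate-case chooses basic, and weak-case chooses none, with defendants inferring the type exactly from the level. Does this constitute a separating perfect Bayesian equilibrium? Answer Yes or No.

Separating settlements: premium → 18, basic → 11, none → 2.
strong-case (assigned premium): none: 2 − 0 = 2; basic: 11 − 1 = 10; premium: 18 − 2 = 16. strong-case stays.
moderate-case (assigned basic): none: 2 − 0 = 2; basic: 11 − 4 = 7; premium: 18 − 8 = 10. moderate-case prefers premium.
weak-case (assigned none): none: 2 − 0 = 2; basic: 11 − 6 = 5; premium: 18 − 12 = 6. weak-case prefers premium.
At least one type deviates; the separating profile fails.

No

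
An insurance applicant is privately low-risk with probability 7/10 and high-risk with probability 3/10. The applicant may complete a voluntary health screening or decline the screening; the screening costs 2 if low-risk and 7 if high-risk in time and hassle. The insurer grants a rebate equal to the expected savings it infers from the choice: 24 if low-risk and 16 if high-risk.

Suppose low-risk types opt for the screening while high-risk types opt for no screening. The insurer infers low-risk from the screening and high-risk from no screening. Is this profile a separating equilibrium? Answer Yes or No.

Under these beliefs, the screening earns rebate 24 and no screening earns rebate 16.
low-risk: the screening nets 24 − 2 = 22; no screening nets 16. low-risk prefers the screening.
high-risk: the screening nets 24 − 7 = 17; no screening nets 16. high-risk would deviate to the screening.
high-risk has a profitable deviation, so the profile is not an equilibrium.

No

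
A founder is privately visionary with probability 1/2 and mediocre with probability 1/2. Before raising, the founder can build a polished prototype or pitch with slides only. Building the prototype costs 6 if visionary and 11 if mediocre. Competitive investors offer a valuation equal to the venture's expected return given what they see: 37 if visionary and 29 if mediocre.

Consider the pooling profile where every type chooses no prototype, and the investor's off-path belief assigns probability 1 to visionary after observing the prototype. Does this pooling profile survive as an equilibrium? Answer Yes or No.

Yes

On path, the investor holds the prior and pays 1/2·37 + 1/2·29 = 33. Off path (the prototype), believing visionary, it pays 37.
visionary: no prototype nets 33; the prototype nets 37 − 6 = 31. visionary stays.
mediocre: no prototype nets 33; the prototype nets 37 − 11 = 26. mediocre stays.
No type deviates, so pooling is sustained.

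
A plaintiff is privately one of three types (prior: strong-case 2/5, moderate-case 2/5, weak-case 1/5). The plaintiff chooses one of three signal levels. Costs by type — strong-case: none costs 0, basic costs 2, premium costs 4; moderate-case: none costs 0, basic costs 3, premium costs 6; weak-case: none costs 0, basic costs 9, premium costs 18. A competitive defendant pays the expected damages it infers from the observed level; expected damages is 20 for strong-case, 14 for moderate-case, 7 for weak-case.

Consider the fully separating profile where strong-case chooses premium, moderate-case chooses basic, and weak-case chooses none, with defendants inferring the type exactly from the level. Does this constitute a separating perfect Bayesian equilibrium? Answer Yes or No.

Separating settlements: premium → 20, basic → 14, none → 7.
strong-case (assigned premium): none: 7 − 0 = 7; basic: 14 − 2 = 12; premium: 20 − 4 = 16. strong-case stays.
moderate-case (assigned basic): none: 7 − 0 = 7; basic: 14 − 3 = 11; premium: 20 − 6 = 14. moderate-case prefers premium.
weak-case (assigned none): none: 7 − 0 = 7; basic: 14 − 9 = 5; premium: 20 − 18 = 2. weak-case stays.
At least one type deviates; the separating profile fails.

No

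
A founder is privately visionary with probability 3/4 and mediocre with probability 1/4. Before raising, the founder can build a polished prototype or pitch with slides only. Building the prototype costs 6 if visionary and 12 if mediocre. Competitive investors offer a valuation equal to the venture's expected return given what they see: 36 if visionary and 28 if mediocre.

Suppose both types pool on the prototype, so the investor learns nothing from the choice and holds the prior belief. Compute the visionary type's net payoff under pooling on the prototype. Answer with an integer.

28

Pooled valuation = 3/4·36 + 1/4·28 = 34.
visionary pays cost 6 for the prototype, so net payoff = 34 − 6 = 28.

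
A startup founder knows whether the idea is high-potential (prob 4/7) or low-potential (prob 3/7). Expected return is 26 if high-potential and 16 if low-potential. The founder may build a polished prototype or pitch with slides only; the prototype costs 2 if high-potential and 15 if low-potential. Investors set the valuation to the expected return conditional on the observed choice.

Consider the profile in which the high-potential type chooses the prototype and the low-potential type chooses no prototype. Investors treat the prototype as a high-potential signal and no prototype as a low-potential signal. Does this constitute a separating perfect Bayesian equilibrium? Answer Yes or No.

Yes

Under these beliefs, the prototype earns valuation 26 and no prototype earns valuation 16.
high-potential: the prototype nets 26 − 2 = 24; no prototype nets 16. high-potential prefers the prototype.
low-potential: the prototype nets 26 − 15 = 11; no prototype nets 16. low-potential prefers no prototype.
Neither type deviates, so the separating profile is an equilibrium.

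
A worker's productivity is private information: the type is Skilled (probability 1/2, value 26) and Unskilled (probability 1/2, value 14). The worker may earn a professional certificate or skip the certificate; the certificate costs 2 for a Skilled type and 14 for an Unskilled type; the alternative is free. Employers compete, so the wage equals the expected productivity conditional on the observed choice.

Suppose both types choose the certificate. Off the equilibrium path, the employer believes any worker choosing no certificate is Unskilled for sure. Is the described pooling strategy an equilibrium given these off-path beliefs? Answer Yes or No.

On path, the employer holds the prior and pays 1/2·26 + 1/2·14 = 20. Off path (no certificate), believing Unskilled, it pays 14.
Skilled: the certificate nets 20 − 2 = 18; no certificate nets 14. Skilled stays.
Unskilled: the certificate nets 20 − 14 = 6; no certificate nets 14. Unskilled would deviate.
A type deviates, so pooling fails.

No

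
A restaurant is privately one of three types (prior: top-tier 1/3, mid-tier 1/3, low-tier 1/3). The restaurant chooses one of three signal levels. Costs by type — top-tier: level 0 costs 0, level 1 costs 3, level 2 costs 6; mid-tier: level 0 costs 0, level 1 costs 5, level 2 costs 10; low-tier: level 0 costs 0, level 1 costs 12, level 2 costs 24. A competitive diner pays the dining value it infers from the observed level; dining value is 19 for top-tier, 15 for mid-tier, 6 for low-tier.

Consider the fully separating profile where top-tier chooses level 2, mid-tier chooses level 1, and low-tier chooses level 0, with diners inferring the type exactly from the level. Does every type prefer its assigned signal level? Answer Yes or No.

Yes

Separating price premiums: level 2 → 19, level 1 → 15, level 0 → 6.
top-tier (assigned level 2): level 0: 6 − 0 = 6; level 1: 15 − 3 = 12; level 2: 19 − 6 = 13. top-tier stays.
mid-tier (assigned level 1): level 0: 6 − 0 = 6; level 1: 15 − 5 = 10; level 2: 19 − 10 = 9. mid-tier stays.
low-tier (assigned level 0): level 0: 6 − 0 = 6; level 1: 15 − 12 = 3; level 2: 19 − 24 = -5. low-tier stays.
Every type prefers its assigned level; separation holds.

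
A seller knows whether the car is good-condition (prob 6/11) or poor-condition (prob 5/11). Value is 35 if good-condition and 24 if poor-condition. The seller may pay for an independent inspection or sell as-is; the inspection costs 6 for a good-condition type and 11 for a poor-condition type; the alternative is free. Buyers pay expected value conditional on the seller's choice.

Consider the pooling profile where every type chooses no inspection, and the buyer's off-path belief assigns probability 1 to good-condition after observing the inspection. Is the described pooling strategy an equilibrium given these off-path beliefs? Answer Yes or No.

On path, the buyer holds the prior and pays 6/11·35 + 5/11·24 = 30. Off path (the inspection), believing good-condition, it pays 35.
good-condition: no inspection nets 30; the inspection nets 35 − 6 = 29. good-condition stays.
poor-condition: no inspection nets 30; the inspection nets 35 − 11 = 24. poor-condition stays.
No type deviates, so pooling is sustained.

Yes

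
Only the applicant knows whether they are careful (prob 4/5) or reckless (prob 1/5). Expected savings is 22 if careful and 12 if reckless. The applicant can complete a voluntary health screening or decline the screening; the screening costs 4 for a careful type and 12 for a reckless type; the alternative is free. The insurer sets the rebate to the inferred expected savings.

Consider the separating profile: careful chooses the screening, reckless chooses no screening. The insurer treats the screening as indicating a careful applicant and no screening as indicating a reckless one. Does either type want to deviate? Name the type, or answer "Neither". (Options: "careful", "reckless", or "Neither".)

Neither

The screening pays 22; no screening pays 12.
careful: assigned the screening, nets 22 − 4 = 18; deviating to no screening nets 12.
reckless: assigned no screening, nets 12; deviating to the screening nets 22 − 12 = 10.
Both types strictly prefer their assigned action; no profitable deviation.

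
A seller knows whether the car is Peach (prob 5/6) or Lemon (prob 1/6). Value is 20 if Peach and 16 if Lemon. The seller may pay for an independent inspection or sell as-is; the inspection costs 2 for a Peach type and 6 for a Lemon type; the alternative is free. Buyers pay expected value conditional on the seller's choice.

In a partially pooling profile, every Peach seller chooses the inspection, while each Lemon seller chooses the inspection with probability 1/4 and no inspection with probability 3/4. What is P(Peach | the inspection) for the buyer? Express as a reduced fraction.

P(the inspection) = (5/6)·1 + (1/6)·(1/4) = 7/8.
By Bayes' rule, P(Peach | the inspection) = (5/6) / (7/8) = 20/21.

20/21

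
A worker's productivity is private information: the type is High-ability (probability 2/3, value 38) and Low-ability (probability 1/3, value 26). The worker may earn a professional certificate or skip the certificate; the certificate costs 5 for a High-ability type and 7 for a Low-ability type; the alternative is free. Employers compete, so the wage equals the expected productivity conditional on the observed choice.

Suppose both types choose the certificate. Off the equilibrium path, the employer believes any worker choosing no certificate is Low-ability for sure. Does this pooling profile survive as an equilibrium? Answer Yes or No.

Yes

On path, the employer holds the prior and pays 2/3·38 + 1/3·26 = 34. Off path (no certificate), believing Low-ability, it pays 26.
High-ability: the certificate nets 34 − 5 = 29; no certificate nets 26. High-ability stays.
Low-ability: the certificate nets 34 − 7 = 27; no certificate nets 26. Low-ability stays.
No type deviates, so pooling is sustained.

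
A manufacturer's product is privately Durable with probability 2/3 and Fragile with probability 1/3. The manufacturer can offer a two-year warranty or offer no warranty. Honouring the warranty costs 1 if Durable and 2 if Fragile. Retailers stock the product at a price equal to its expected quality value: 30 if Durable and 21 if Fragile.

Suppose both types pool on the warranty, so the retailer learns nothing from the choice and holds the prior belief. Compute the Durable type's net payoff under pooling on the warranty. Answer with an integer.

Pooled price = 2/3·30 + 1/3·21 = 27.
Durable pays cost 1 for the warranty, so net payoff = 27 − 1 = 26.

26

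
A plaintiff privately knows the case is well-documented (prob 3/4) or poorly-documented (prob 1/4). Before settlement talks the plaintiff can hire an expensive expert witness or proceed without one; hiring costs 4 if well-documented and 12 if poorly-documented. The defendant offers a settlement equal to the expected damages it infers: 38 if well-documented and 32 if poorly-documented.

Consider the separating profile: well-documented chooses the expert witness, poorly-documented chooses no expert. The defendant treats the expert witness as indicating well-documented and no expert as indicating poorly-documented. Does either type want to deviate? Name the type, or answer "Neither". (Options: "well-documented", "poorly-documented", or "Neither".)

The expert witness pays 38; no expert pays 32.
well-documented: assigned the expert witness, nets 38 − 4 = 34; deviating to no expert nets 32.
poorly-documented: assigned no expert, nets 32; deviating to the expert witness nets 38 − 12 = 26.
Both types strictly prefer their assigned action; no profitable deviation.

Neither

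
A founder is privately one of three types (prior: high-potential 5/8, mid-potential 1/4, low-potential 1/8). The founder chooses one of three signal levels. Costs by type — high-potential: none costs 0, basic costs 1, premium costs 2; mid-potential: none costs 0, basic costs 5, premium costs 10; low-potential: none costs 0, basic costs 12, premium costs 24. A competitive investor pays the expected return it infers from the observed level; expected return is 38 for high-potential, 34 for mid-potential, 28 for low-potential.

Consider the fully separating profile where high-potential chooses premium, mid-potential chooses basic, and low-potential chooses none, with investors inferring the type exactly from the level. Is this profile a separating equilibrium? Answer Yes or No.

Separating valuations: premium → 38, basic → 34, none → 28.
high-potential (assigned premium): none: 28 − 0 = 28; basic: 34 − 1 = 33; premium: 38 − 2 = 36. high-potential stays.
mid-potential (assigned basic): none: 28 − 0 = 28; basic: 34 − 5 = 29; premium: 38 − 10 = 28. mid-potential stays.
low-potential (assigned none): none: 28 − 0 = 28; basic: 34 − 12 = 22; premium: 38 − 24 = 14. low-potential stays.
Every type prefers its assigned level; separation holds.

Yes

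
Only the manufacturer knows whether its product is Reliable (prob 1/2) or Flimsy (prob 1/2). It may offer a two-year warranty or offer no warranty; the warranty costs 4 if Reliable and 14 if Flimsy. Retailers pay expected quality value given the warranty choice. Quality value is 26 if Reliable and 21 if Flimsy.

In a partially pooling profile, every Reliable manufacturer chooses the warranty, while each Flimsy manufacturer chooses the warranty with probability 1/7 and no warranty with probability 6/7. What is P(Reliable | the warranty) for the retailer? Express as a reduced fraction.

7/8

P(the warranty) = (1/2)·1 + (1/2)·(1/7) = 4/7.
By Bayes' rule, P(Reliable | the warranty) = (1/2) / (4/7) = 7/8.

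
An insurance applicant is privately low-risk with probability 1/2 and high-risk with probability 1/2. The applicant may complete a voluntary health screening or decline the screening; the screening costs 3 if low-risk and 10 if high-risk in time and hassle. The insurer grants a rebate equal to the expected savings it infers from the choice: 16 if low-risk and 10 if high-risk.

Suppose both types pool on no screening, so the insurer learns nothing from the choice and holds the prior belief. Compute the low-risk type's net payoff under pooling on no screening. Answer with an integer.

Pooled rebate = 1/2·16 + 1/2·10 = 13.
low-risk pays no cost for no screening, so net payoff = 13.

13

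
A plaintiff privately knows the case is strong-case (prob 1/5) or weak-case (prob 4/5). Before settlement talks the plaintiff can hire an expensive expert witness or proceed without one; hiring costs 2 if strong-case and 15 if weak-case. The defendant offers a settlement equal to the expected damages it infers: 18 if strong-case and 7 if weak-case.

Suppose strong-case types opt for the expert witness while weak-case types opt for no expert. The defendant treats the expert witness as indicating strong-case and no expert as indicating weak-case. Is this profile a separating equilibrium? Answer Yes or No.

Under these beliefs, the expert witness earns settlement 18 and no expert earns settlement 7.
strong-case: the expert witness nets 18 − 2 = 16; no expert nets 7. strong-case prefers the expert witness.
weak-case: the expert witness nets 18 − 15 = 3; no expert nets 7. weak-case prefers no expert.
Neither type deviates, so the separating profile is an equilibrium.

Yes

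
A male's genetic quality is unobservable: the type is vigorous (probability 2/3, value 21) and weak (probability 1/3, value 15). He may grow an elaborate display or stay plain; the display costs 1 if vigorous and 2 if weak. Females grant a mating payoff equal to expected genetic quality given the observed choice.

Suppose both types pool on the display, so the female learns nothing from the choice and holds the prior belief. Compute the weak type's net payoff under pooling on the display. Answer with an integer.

Pooled mating payoff = 2/3·21 + 1/3·15 = 19.
weak pays cost 2 for the display, so net payoff = 19 − 2 = 17.

17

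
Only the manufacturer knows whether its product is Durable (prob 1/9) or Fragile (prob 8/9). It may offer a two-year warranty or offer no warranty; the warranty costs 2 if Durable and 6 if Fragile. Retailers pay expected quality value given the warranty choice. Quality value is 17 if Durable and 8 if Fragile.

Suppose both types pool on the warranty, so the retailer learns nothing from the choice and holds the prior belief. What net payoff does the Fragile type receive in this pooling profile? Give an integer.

Pooled price = 1/9·17 + 8/9·8 = 9.
Fragile pays cost 6 for the warranty, so net payoff = 9 − 6 = 3.

3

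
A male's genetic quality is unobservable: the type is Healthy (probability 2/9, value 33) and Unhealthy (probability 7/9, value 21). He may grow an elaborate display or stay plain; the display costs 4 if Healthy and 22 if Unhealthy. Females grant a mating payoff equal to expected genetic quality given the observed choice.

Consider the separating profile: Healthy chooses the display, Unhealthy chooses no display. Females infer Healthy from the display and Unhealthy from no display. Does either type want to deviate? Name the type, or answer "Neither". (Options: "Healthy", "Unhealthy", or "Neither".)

The display pays 33; no display pays 21.
Healthy: assigned the display, nets 33 − 4 = 29; deviating to no display nets 21.
Unhealthy: assigned no display, nets 21; deviating to the display nets 33 − 22 = 11.
Both types strictly prefer their assigned action; no profitable deviation.

Neither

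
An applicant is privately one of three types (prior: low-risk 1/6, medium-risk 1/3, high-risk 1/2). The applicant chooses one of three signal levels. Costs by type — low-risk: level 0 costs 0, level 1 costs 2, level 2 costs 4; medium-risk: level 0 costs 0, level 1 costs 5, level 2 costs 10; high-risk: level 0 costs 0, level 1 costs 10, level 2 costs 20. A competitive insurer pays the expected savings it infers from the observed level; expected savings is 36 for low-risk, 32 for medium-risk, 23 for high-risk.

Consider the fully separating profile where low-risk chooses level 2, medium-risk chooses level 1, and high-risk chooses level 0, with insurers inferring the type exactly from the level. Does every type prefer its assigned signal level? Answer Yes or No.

Separating rebates: level 2 → 36, level 1 → 32, level 0 → 23.
low-risk (assigned level 2): level 0: 23 − 0 = 23; level 1: 32 − 2 = 30; level 2: 36 − 4 = 32. low-risk stays.
medium-risk (assigned level 1): level 0: 23 − 0 = 23; level 1: 32 − 5 = 27; level 2: 36 − 10 = 26. medium-risk stays.
high-risk (assigned level 0): level 0: 23 − 0 = 23; level 1: 32 − 10 = 22; level 2: 36 − 20 = 16. high-risk stays.
Every type prefers its assigned level; separation holds.

Yes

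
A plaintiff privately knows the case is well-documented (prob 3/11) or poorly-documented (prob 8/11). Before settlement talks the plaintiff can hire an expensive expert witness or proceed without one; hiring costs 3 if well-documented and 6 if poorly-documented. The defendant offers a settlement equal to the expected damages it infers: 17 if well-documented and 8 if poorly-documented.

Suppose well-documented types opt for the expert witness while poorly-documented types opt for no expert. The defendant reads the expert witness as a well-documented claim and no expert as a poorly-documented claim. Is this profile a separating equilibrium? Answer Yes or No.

No

Under these beliefs, the expert witness earns settlement 17 and no expert earns settlement 8.
well-documented: the expert witness nets 17 − 3 = 14; no expert nets 8. well-documented prefers the expert witness.
poorly-documented: the expert witness nets 17 − 6 = 11; no expert nets 8. poorly-documented would deviate to the expert witness.
poorly-documented has a profitable deviation, so the profile is not an equilibrium.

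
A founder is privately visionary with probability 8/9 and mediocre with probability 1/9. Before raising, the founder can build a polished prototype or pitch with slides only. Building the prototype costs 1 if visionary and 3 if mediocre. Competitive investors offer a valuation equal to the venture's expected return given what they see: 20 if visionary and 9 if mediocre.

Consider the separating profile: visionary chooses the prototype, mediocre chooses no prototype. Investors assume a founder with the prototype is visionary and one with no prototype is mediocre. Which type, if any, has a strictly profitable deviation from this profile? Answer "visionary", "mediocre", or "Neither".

mediocre

The prototype pays 20; no prototype pays 9.
visionary: assigned the prototype, nets 20 − 1 = 19; deviating to no prototype nets 9.
mediocre: assigned no prototype, nets 9; deviating to the prototype nets 20 − 3 = 17.
The mediocre type gains 8 by deviating.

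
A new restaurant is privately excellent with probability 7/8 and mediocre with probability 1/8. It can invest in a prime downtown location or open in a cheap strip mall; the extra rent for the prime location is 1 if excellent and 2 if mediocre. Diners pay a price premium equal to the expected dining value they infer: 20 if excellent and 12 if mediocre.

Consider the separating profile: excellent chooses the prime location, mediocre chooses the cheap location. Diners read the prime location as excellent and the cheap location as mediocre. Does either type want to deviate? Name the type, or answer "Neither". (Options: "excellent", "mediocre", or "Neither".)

The prime location pays 20; the cheap location pays 12.
excellent: assigned the prime location, nets 20 − 1 = 19; deviating to the cheap location nets 12.
mediocre: assigned the cheap location, nets 12; deviating to the prime location nets 20 − 2 = 18.
The mediocre type gains 6 by deviating.

mediocre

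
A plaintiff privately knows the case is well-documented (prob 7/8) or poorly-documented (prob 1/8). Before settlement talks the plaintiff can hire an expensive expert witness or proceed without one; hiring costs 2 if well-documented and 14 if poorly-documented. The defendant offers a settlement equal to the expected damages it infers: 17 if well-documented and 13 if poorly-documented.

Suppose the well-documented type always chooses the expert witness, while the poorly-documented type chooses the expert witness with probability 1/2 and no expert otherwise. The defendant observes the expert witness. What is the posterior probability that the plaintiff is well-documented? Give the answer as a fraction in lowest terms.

P(the expert witness) = (7/8)·1 + (1/8)·(1/2) = 15/16.
By Bayes' rule, P(well-documented | the expert witness) = (7/8) / (15/16) = 14/15.

14/15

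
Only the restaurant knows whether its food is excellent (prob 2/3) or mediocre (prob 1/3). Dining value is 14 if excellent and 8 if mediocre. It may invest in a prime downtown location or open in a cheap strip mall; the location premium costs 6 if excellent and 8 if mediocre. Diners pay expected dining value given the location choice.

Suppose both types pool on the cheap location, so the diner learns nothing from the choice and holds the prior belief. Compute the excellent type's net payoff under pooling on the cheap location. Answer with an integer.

Pooled price premium = 2/3·14 + 1/3·8 = 12.
excellent pays no cost for the cheap location, so net payoff = 12.

12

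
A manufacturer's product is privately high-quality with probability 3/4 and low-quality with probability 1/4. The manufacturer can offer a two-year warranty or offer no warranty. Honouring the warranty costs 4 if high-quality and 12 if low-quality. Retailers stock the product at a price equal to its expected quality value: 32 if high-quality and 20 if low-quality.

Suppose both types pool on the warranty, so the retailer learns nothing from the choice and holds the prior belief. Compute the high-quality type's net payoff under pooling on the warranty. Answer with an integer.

Pooled price = 3/4·32 + 1/4·20 = 29.
high-quality pays cost 4 for the warranty, so net payoff = 29 − 4 = 25.

25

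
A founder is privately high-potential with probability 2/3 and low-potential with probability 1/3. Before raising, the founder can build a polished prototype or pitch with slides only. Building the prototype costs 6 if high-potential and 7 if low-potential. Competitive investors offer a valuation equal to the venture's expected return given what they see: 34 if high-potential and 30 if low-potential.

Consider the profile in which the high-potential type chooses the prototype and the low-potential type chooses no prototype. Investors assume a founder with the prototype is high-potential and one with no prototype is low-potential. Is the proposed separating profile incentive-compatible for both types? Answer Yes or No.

Under these beliefs, the prototype earns valuation 34 and no prototype earns valuation 30.
high-potential: the prototype nets 34 − 6 = 28; no prototype nets 30. high-potential would deviate to no prototype.
low-potential: the prototype nets 34 − 7 = 27; no prototype nets 30. low-potential prefers no prototype.
high-potential has a profitable deviation, so the profile is not an equilibrium.

No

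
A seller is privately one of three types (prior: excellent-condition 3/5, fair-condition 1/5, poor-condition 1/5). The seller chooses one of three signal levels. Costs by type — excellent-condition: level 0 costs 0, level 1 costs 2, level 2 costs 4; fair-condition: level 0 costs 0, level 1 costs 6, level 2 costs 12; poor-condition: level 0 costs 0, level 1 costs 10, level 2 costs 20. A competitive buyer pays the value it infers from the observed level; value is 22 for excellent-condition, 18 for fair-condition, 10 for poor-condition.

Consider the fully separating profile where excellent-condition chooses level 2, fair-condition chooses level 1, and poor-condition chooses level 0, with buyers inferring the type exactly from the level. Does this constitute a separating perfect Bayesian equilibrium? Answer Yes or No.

Yes

Separating prices: level 2 → 22, level 1 → 18, level 0 → 10.
excellent-condition (assigned level 2): level 0: 10 − 0 = 10; level 1: 18 − 2 = 16; level 2: 22 − 4 = 18. excellent-condition stays.
fair-condition (assigned level 1): level 0: 10 − 0 = 10; level 1: 18 − 6 = 12; level 2: 22 − 12 = 10. fair-condition stays.
poor-condition (assigned level 0): level 0: 10 − 0 = 10; level 1: 18 − 10 = 8; level 2: 22 − 20 = 2. poor-condition stays.
Every type prefers its assigned level; separation holds.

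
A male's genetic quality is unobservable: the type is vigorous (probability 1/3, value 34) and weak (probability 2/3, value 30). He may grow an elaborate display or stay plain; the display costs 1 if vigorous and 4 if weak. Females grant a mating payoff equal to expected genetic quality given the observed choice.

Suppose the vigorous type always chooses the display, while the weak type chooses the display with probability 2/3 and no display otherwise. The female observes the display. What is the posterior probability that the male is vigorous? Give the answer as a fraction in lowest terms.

3/7

P(the display) = (1/3)·1 + (2/3)·(2/3) = 7/9.
By Bayes' rule, P(vigorous | the display) = (1/3) / (7/9) = 3/7.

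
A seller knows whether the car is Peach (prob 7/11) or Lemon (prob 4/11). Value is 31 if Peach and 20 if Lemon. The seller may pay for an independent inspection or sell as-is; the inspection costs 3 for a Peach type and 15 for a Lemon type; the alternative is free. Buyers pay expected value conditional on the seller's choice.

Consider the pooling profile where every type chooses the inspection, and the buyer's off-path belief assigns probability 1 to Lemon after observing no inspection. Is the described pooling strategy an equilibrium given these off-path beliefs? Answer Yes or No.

No

On path, the buyer holds the prior and pays 7/11·31 + 4/11·20 = 27. Off path (no inspection), believing Lemon, it pays 20.
Peach: the inspection nets 27 − 3 = 24; no inspection nets 20. Peach stays.
Lemon: the inspection nets 27 − 15 = 12; no inspection nets 20. Lemon would deviate.
A type deviates, so pooling fails.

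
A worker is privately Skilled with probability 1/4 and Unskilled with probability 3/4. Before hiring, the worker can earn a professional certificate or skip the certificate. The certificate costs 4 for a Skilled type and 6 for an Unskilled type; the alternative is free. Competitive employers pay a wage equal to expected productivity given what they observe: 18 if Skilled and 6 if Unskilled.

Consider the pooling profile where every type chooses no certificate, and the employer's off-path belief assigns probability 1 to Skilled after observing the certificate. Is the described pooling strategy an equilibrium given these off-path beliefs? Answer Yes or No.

On path, the employer holds the prior and pays 1/4·18 + 3/4·6 = 9. Off path (the certificate), believing Skilled, it pays 18.
Skilled: no certificate nets 9; the certificate nets 18 − 4 = 14. Skilled would deviate.
Unskilled: no certificate nets 9; the certificate nets 18 − 6 = 12. Unskilled would deviate.
A type deviates, so pooling fails.

No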